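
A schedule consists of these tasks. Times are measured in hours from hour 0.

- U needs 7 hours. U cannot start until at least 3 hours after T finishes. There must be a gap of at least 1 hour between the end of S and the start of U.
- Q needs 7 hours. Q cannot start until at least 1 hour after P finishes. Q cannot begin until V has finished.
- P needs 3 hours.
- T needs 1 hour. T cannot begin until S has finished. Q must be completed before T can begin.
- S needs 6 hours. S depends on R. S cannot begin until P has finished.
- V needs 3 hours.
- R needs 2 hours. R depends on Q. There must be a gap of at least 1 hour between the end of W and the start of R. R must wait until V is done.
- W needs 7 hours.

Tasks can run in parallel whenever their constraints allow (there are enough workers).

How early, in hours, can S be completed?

19

Nothing blocks W, so it runs from hour 0 to hour 7.
Nothing blocks V, so it runs from hour 0 to hour 3.
P has no prerequisites, so it starts at hour 0 and finishes at hour 3.
For Q: P (finishes hour 3, plus 1-hour gap → hour 4); V (finishes hour 3). Taking the maximum gives a start of hour 4, and it finishes at 4 + 7 = hour 11.
R needs all of Q (finishes hour 11); W (finishes hour 7, plus 1-hour gap → hour 8); V (finishes hour 3). That puts its earliest start at hour 11; it finishes at 11 + 2 = hour 13.
S cannot start until R (finishes hour 13); P (finishes hour 3). The controlling bound is hour 13, so S finishes at 13 + 6 = hour 19.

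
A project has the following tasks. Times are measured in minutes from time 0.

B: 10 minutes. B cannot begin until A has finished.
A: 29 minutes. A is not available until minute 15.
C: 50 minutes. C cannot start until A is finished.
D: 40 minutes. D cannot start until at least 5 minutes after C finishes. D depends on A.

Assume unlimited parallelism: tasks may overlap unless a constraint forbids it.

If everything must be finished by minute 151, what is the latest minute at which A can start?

To finish by minute 151, B (duration 10) must start no later than minute 141.
To finish by minute 151, D (duration 40) must start no later than minute 111.
C has to be done before D (must start by minute 111, minus 5-minute gap → minute 106). That means finishing by minute 106, i.e. starting by 106 − 50 = minute 56.
A feeds B (must start by minute 141); C (must start by minute 56); D (must start by minute 111). Taking the minimum, A must finish by minute 56 and start by 56 − 29 = minute 27.

27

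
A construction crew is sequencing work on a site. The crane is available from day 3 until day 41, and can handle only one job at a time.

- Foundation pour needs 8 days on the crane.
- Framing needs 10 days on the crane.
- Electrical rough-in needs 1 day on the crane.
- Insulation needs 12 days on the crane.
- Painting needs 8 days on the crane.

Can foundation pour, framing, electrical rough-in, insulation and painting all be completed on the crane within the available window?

The crane window is 41 − 3 = 38 days.
Running back to back, the jobs need 8 + 10 + 1 + 12 + 8 = 39 days on the crane.
Since 39 > 38, they cannot all fit.

No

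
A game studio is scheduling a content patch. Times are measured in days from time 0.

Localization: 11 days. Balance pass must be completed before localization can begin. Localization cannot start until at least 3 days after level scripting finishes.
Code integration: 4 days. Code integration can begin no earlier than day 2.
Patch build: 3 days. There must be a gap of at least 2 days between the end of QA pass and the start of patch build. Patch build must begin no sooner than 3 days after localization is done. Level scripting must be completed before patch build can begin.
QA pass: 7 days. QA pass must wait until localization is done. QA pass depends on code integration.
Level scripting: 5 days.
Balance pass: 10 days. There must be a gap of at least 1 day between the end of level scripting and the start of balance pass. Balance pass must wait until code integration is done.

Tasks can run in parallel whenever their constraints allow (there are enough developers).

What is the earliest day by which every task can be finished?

39

Code integration waits on its own release at day 2, so it starts at day 2 and finishes at 2 + 4 = day 6.
Nothing blocks level scripting, so it runs from day 0 to day 5.
Balance pass needs all of level scripting (finishes day 5, plus 1-day gap → day 6); code integration (finishes day 6). That puts its earliest start at day 6; it finishes at 6 + 10 = day 16.
Localization cannot start until balance pass (finishes day 16); level scripting (finishes day 5, plus 3-day gap → day 8). The controlling bound is day 16, so localization finishes at 16 + 11 = day 27.
QA pass cannot start until localization (finishes day 27); code integration (finishes day 6). The controlling bound is day 27, so QA pass finishes at 27 + 7 = day 34.
For patch build: QA pass (finishes day 34, plus 2-day gap → day 36); localization (finishes day 27, plus 3-day gap → day 30); level scripting (finishes day 5). Taking the maximum gives a start of day 36, and it finishes at 36 + 3 = day 39.
All tasks are finished once the last one completes. Finish times: Level scripting at 5, Code integration at 6, Balance pass at 16, Localization at 27, QA pass at 34, Patch build at 39. The latest is day 39.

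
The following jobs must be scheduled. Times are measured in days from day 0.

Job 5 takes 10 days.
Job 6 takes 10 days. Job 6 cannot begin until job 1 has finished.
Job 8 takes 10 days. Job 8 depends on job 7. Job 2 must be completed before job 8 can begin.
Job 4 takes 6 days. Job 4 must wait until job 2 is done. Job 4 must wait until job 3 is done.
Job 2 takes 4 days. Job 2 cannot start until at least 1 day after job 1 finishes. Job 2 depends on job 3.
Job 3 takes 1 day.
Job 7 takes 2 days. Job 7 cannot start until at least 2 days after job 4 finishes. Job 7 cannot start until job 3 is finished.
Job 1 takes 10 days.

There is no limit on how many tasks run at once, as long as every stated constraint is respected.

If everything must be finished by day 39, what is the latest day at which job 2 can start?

15

To finish by day 39, job 8 (duration 10) must start no later than day 29.
Since job 8 (must start by day 29) depends on it, job 7 must finish by day 29. Backing off its 2-day duration gives a latest start of day 27.
Job 4 has to be done before job 7 (must start by day 27, minus 2-day gap → day 25). That means finishing by day 25, i.e. starting by 25 − 6 = day 19.
For job 2: job 4 (must start by day 19); job 8 (must start by day 29). The most restrictive is day 19; with a 4-day duration, job 2 must start by day 15.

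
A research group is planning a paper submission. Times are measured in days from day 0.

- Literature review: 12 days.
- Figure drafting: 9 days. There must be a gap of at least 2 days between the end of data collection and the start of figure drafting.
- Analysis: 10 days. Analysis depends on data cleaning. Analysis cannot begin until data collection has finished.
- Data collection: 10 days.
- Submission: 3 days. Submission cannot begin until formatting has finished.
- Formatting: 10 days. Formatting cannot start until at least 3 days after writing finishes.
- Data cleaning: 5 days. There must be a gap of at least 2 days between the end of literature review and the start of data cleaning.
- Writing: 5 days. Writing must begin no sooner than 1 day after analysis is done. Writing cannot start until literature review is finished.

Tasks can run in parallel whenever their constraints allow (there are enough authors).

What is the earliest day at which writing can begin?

Nothing blocks data collection, so it runs from day 0 to day 10.
Literature review can start immediately at day 0; it finishes at day 12.
Data cleaning waits on literature review (finishes day 12, plus 2-day gap → day 14), so it starts at day 14 and finishes at 14 + 5 = day 19.
For analysis: data cleaning (finishes day 19); data collection (finishes day 10). Taking the maximum gives a start of day 19, and it finishes at 19 + 10 = day 29.
Writing waits on analysis (finishes day 29, plus 1-day gap → day 30); literature review (finishes day 12). The latest of these is day 30, which is the earliest writing can start.

30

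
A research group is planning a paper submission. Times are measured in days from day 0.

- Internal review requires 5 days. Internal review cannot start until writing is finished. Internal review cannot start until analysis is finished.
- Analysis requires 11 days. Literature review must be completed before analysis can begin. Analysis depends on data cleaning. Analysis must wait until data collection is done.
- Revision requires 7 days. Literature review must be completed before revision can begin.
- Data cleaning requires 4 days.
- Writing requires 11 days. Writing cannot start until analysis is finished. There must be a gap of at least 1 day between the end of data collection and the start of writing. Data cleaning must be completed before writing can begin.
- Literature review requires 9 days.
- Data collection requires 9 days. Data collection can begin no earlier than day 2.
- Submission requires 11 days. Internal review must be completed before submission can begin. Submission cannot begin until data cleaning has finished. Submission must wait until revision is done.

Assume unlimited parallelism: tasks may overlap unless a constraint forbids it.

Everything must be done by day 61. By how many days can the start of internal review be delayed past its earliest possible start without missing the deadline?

Nothing blocks data cleaning, so it runs from day 0 to day 4.
Data collection cannot begin until its own release at day 2. It runs from day 2 to 2 + 9 = day 11.
Literature review can start immediately at day 0; it finishes at day 9.
Analysis has to wait for literature review (finishes day 9); data cleaning (finishes day 4); data collection (finishes day 11). The latest of these is day 11, so analysis runs day 11 to 11 + 11 = day 22.
For writing: analysis (finishes day 22); data collection (finishes day 11, plus 1-day gap → day 12); data cleaning (finishes day 4). Taking the maximum gives a start of day 22, and it finishes at 22 + 11 = day 33.
For internal review: writing (finishes day 33); analysis (finishes day 22). Taking the maximum gives a start of day 33, and it finishes at 33 + 5 = day 38.

Working backward from the deadline:
To finish by day 61, submission (duration 11) must start no later than day 50.
Since submission (must start by day 50) depends on it, internal review must finish by day 50. Backing off its 5-day duration gives a latest start of day 45.
So internal review can start as early as day 33 and as late as day 45, giving 45 − 33 = 12 days of slack.

12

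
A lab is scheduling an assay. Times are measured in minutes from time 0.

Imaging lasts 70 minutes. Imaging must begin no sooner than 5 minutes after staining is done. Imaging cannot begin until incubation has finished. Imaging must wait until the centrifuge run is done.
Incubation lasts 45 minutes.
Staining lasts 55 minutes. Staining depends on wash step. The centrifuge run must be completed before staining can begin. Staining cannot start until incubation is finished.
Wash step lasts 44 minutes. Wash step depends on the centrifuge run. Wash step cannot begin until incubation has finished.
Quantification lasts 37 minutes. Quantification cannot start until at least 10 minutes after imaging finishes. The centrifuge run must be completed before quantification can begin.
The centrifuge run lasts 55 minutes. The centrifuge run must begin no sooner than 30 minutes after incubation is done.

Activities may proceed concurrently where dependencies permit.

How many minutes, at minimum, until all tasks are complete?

Nothing blocks incubation, so it runs from minute 0 to minute 45.
After incubation (finishes minute 45, plus 30-minute gap → minute 75), the centrifuge run can start at minute 75 and finishes at minute 130.
For wash step: the centrifuge run (finishes minute 130); incubation (finishes minute 45). Taking the maximum gives a start of minute 130, and it finishes at 130 + 44 = minute 174.
Staining has to wait for wash step (finishes minute 174); the centrifuge run (finishes minute 130); incubation (finishes minute 45). The latest of these is minute 174, so staining runs minute 174 to 174 + 55 = minute 229.
Imaging has to wait for staining (finishes minute 229, plus 5-minute gap → minute 234); incubation (finishes minute 45); the centrifuge run (finishes minute 130). The latest of these is minute 234, so imaging runs minute 234 to 234 + 70 = minute 304.
Quantification has to wait for imaging (finishes minute 304, plus 10-minute gap → minute 314); the centrifuge run (finishes minute 130). The latest of these is minute 314, so quantification runs minute 314 to 314 + 37 = minute 351.
All tasks are finished once the last one completes. Finish times: Incubation at 45, The centrifuge run at 130, Wash step at 174, Staining at 229, Imaging at 304, Quantification at 351. The latest is minute 351.

351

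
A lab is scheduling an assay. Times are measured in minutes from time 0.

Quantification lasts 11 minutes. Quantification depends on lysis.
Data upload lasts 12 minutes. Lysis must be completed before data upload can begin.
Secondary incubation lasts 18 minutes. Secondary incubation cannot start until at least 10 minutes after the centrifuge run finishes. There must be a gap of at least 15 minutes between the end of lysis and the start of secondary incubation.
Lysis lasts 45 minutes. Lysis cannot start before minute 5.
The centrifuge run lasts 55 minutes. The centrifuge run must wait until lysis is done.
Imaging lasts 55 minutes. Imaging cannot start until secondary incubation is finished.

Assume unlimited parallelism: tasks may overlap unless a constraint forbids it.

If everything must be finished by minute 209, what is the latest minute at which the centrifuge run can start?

Imaging must finish by minute 209; it takes 55 minutes, so it must start by 209 − 55 = minute 154.
Since imaging (must start by minute 154) depends on it, secondary incubation must finish by minute 154. Backing off its 18-minute duration gives a latest start of minute 136.
The centrifuge run feeds into secondary incubation (must start by minute 136, minus 10-minute gap → minute 126); so the centrifuge run must finish by minute 126 and therefore start by minute 71.

71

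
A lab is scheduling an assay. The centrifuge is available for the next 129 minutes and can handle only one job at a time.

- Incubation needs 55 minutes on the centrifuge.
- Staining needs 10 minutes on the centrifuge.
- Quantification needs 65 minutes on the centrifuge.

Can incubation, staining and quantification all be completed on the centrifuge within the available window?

Running back to back, the jobs need 55 + 10 + 65 = 130 minutes on the centrifuge.
Since 130 > 129, they cannot all fit.

No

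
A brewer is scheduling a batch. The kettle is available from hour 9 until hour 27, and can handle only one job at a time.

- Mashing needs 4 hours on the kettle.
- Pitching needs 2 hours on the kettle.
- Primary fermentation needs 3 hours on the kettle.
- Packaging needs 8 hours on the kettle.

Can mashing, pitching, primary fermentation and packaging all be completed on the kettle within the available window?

The kettle window is 27 − 9 = 18 hours.
Running back to back, the jobs need 4 + 2 + 3 + 8 = 17 hours on the kettle.
Since 17 ≤ 18, they fit within the window.

Yes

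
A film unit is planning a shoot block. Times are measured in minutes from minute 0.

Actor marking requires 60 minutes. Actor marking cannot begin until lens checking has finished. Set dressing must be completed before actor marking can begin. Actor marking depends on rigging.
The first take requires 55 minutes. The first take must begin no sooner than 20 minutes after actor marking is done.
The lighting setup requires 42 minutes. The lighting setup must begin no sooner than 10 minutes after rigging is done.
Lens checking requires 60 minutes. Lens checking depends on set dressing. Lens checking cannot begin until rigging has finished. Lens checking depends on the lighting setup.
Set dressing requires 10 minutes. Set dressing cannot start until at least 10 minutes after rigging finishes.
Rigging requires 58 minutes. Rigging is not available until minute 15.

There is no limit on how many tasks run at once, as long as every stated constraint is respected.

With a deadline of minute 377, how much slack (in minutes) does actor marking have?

57

Rigging cannot begin until its own release at minute 15. It runs from minute 15 to 15 + 58 = minute 73.
The lighting setup waits on rigging (finishes minute 73, plus 10-minute gap → minute 83), so it starts at minute 83 and finishes at 83 + 42 = minute 125.
Set dressing cannot begin until rigging (finishes minute 73, plus 10-minute gap → minute 83). It runs from minute 83 to 83 + 10 = minute 93.
Lens checking needs all of set dressing (finishes minute 93); rigging (finishes minute 73); the lighting setup (finishes minute 125). That puts its earliest start at minute 125; it finishes at 125 + 60 = minute 185.
For actor marking: lens checking (finishes minute 185); set dressing (finishes minute 93); rigging (finishes minute 73). Taking the maximum gives a start of minute 185, and it finishes at 185 + 60 = minute 245.

Working backward from the deadline:
The first take has no dependents, so it just needs to finish by minute 377. Starting by 377 − 55 = minute 322 achieves that.
Actor marking feeds into the first take (must start by minute 322, minus 20-minute gap → minute 302); so actor marking must finish by minute 302 and therefore start by minute 242.
So actor marking can start as early as minute 185 and as late as minute 242, giving 242 − 185 = 57 minutes of slack.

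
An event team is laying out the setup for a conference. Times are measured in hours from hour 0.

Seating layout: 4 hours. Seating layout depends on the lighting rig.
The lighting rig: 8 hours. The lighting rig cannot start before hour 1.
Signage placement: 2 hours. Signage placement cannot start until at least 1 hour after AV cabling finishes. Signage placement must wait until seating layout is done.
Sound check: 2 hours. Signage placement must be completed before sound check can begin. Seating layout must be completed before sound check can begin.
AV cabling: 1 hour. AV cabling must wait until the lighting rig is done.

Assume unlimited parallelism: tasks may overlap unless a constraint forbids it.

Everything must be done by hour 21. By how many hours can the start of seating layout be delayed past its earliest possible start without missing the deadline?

4

The lighting rig cannot begin until its own release at hour 1. It runs from hour 1 to 1 + 8 = hour 9.
Seating layout waits on the lighting rig (finishes hour 9), so it starts at hour 9 and finishes at 9 + 4 = hour 13.

Working backward from the deadline:
To finish by hour 21, sound check (duration 2) must start no later than hour 19.
Signage placement has to be done before sound check (must start by hour 19). That means finishing by hour 19, i.e. starting by 19 − 2 = hour 17.
Seating layout feeds signage placement (must start by hour 17); sound check (must start by hour 19). Taking the minimum, seating layout must finish by hour 17 and start by 17 − 4 = hour 13.
So seating layout can start as early as hour 9 and as late as hour 13, giving 13 − 9 = 4 hours of slack.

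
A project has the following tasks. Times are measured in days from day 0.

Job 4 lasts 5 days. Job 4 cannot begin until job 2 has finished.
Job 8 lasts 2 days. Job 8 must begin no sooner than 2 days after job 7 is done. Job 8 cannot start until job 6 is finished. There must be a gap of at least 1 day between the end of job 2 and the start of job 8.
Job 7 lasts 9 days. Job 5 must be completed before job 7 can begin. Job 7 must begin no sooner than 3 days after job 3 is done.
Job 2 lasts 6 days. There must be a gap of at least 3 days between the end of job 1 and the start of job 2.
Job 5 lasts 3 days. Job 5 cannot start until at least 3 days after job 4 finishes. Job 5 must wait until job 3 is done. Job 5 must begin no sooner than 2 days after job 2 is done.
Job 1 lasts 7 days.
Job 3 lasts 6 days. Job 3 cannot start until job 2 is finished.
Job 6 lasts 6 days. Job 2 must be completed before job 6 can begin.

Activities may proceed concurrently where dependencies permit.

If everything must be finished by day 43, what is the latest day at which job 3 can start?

21

Nothing follows job 8; the deadline of day 43 is its only limit. It must start by 43 − 2 = day 41.
Job 7 feeds into job 8 (must start by day 41, minus 2-day gap → day 39); so job 7 must finish by day 39 and therefore start by day 30.
Job 5 must finish before job 7 (must start by day 30). With a 3-day duration, job 5 must start by 30 − 3 = day 27.
For job 3: job 5 (must start by day 27); job 7 (must start by day 30, minus 3-day gap → day 27). The most restrictive is day 27; with a 6-day duration, job 3 must start by day 21.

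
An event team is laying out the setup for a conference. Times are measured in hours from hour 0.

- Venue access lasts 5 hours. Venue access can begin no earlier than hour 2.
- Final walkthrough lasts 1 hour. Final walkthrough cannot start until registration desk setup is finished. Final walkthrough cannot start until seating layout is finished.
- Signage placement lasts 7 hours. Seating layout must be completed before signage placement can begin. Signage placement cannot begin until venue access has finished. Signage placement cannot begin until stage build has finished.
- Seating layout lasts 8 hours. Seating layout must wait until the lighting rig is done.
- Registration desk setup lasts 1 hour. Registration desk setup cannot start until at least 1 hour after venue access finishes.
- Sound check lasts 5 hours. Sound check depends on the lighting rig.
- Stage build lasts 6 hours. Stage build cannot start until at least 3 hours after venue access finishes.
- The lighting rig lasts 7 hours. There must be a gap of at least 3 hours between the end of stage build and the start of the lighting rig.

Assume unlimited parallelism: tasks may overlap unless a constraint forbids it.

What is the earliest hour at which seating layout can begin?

26

After its own release at hour 2, venue access can start at hour 2 and finishes at hour 7.
Stage build cannot begin until venue access (finishes hour 7, plus 3-hour gap → hour 10). It runs from hour 10 to 10 + 6 = hour 16.
The lighting rig cannot begin until stage build (finishes hour 16, plus 3-hour gap → hour 19). It runs from hour 19 to 19 + 7 = hour 26.
Seating layout waits on the lighting rig (finishes hour 26), so the earliest it can start is hour 26.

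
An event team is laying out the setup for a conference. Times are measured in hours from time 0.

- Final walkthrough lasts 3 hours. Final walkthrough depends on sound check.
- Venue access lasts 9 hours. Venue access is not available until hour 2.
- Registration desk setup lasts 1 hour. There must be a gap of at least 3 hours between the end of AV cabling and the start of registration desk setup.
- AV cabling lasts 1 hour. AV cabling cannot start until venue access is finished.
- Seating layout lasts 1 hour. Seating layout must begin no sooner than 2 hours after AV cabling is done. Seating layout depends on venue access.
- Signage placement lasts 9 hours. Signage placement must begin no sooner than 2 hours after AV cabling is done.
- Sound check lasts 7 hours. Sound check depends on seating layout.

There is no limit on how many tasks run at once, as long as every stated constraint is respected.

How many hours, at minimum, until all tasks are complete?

Venue access cannot begin until its own release at hour 2. It runs from hour 2 to 2 + 9 = hour 11.
AV cabling waits on venue access (finishes hour 11), so it starts at hour 11 and finishes at 11 + 1 = hour 12.
Signage placement waits on AV cabling (finishes hour 12, plus 2-hour gap → hour 14), so it starts at hour 14 and finishes at 14 + 9 = hour 23.
After AV cabling (finishes hour 12, plus 3-hour gap → hour 15), registration desk setup can start at hour 15 and finishes at hour 16.
Seating layout needs all of AV cabling (finishes hour 12, plus 2-hour gap → hour 14); venue access (finishes hour 11). That puts its earliest start at hour 14; it finishes at 14 + 1 = hour 15.
Sound check waits on seating layout (finishes hour 15), so it starts at hour 15 and finishes at 15 + 7 = hour 22.
Final walkthrough waits on sound check (finishes hour 22), so it starts at hour 22 and finishes at 22 + 3 = hour 25.
All tasks are finished once the last one completes. Finish times: Venue access at 11, AV cabling at 12, Seating layout at 15, Registration desk setup at 16, Signage placement at 23, Sound check at 22, Final walkthrough at 25. The latest is hour 25.

25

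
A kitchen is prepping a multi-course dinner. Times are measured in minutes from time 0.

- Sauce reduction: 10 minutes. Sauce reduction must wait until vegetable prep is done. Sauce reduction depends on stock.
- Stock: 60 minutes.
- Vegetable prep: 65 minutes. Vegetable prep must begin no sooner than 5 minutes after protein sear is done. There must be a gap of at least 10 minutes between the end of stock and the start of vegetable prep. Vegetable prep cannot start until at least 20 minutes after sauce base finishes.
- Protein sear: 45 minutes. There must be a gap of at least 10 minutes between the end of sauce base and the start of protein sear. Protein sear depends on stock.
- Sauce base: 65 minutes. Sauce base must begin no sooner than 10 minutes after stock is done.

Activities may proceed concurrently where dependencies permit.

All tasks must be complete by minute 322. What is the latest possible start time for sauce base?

122

To finish by minute 322, sauce reduction (duration 10) must start no later than minute 312.
Since sauce reduction (must start by minute 312) depends on it, vegetable prep must finish by minute 312. Backing off its 65-minute duration gives a latest start of minute 247.
Protein sear has to be done before vegetable prep (must start by minute 247, minus 5-minute gap → minute 242). That means finishing by minute 242, i.e. starting by 242 − 45 = minute 197.
Sauce base feeds protein sear (must start by minute 197, minus 10-minute gap → minute 187); vegetable prep (must start by minute 247, minus 20-minute gap → minute 227). Taking the minimum, sauce base must finish by minute 187 and start by 187 − 65 = minute 122.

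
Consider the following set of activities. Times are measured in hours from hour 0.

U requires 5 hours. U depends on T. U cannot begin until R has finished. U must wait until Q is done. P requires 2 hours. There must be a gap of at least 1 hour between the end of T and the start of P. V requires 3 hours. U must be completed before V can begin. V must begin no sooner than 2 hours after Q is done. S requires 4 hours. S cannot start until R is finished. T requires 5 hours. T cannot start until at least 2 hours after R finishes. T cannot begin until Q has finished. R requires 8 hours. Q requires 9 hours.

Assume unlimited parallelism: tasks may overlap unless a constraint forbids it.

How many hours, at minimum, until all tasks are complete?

Nothing blocks R, so it runs from hour 0 to hour 8.
S cannot begin until R (finishes hour 8). It runs from hour 8 to 8 + 4 = hour 12.
Nothing blocks Q, so it runs from hour 0 to hour 9.
T needs all of R (finishes hour 8, plus 2-hour gap → hour 10); Q (finishes hour 9). That puts its earliest start at hour 10; it finishes at 10 + 5 = hour 15.
U cannot start until T (finishes hour 15); R (finishes hour 8); Q (finishes hour 9). The controlling bound is hour 15, so U finishes at 15 + 5 = hour 20.
For V: U (finishes hour 20); Q (finishes hour 9, plus 2-hour gap → hour 11). Taking the maximum gives a start of hour 20, and it finishes at 20 + 3 = hour 23.
P waits on T (finishes hour 15, plus 1-hour gap → hour 16), so it starts at hour 16 and finishes at 16 + 2 = hour 18.
All tasks are finished once the last one completes. Finish times: P at 18, Q at 9, R at 8, S at 12, T at 15, U at 20, V at 23. The latest is hour 23.

23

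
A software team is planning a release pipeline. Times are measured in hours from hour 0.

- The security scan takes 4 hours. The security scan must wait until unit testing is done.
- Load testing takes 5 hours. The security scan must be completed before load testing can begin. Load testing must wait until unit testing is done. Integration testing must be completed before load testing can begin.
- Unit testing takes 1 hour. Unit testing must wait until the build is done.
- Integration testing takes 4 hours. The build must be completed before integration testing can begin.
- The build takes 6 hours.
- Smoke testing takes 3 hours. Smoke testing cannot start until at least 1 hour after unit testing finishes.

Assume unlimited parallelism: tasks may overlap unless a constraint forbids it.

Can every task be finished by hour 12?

Nothing blocks the build, so it runs from hour 0 to hour 6.
Integration testing cannot begin until the build (finishes hour 6). It runs from hour 6 to 6 + 4 = hour 10.
Unit testing waits on the build (finishes hour 6), so it starts at hour 6 and finishes at 6 + 1 = hour 7.
Smoke testing waits on unit testing (finishes hour 7, plus 1-hour gap → hour 8), so it starts at hour 8 and finishes at 8 + 3 = hour 11.
The security scan cannot begin until unit testing (finishes hour 7). It runs from hour 7 to 7 + 4 = hour 11.
Load testing has to wait for the security scan (finishes hour 11); unit testing (finishes hour 7); integration testing (finishes hour 10). The latest of these is hour 11, so load testing runs hour 11 to 11 + 5 = hour 16.
The earliest everything can be done is hour 16, which is after the deadline of 12, so it is not possible.

No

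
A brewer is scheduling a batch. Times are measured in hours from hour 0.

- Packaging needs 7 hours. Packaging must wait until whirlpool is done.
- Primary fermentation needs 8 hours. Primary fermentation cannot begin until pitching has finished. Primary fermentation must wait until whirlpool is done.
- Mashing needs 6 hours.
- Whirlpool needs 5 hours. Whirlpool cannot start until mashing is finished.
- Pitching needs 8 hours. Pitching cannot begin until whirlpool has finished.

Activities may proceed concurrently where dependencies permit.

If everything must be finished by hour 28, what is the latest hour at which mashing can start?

Nothing follows primary fermentation; the deadline of hour 28 is its only limit. It must start by 28 − 8 = hour 20.
Since primary fermentation (must start by hour 20) depends on it, pitching must finish by hour 20. Backing off its 8-hour duration gives a latest start of hour 12.
Nothing follows packaging; the deadline of hour 28 is its only limit. It must start by 28 − 7 = hour 21.
For whirlpool: pitching (must start by hour 12); primary fermentation (must start by hour 20); packaging (must start by hour 21). The most restrictive is hour 12; with a 5-hour duration, whirlpool must start by hour 7.
Since whirlpool (must start by hour 7) depends on it, mashing must finish by hour 7. Backing off its 6-hour duration gives a latest start of hour 1.

1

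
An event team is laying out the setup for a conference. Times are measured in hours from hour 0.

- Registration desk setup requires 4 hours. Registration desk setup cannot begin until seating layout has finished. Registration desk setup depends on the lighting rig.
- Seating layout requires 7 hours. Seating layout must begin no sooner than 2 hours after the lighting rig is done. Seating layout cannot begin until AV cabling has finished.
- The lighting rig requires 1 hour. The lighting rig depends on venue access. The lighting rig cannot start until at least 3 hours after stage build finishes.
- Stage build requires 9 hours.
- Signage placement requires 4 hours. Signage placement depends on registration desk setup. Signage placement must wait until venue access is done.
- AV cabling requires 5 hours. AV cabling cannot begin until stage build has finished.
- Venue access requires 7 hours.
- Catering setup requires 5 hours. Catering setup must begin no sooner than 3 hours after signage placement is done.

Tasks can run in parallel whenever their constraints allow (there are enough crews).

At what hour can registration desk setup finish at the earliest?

Stage build can start immediately at hour 0; it finishes at hour 9.
AV cabling waits on stage build (finishes hour 9), so it starts at hour 9 and finishes at 9 + 5 = hour 14.
Nothing blocks venue access, so it runs from hour 0 to hour 7.
The lighting rig cannot start until venue access (finishes hour 7); stage build (finishes hour 9, plus 3-hour gap → hour 12). The controlling bound is hour 12, so the lighting rig finishes at 12 + 1 = hour 13.
Seating layout has to wait for the lighting rig (finishes hour 13, plus 2-hour gap → hour 15); AV cabling (finishes hour 14). The latest of these is hour 15, so seating layout runs hour 15 to 15 + 7 = hour 22.
Registration desk setup has to wait for seating layout (finishes hour 22); the lighting rig (finishes hour 13). The latest of these is hour 22, so registration desk setup runs hour 22 to 22 + 4 = hour 26.

26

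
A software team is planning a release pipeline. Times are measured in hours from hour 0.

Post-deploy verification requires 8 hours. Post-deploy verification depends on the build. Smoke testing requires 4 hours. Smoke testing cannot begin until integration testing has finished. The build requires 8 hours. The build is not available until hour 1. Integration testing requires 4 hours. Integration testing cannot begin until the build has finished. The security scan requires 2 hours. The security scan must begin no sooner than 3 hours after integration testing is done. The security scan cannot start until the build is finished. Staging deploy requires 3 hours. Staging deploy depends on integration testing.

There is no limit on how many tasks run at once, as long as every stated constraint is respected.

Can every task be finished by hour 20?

The build cannot begin until its own release at hour 1. It runs from hour 1 to 1 + 8 = hour 9.
After the build (finishes hour 9), post-deploy verification can start at hour 9 and finishes at hour 17.
Integration testing waits on the build (finishes hour 9), so it starts at hour 9 and finishes at 9 + 4 = hour 13.
Smoke testing waits on integration testing (finishes hour 13), so it starts at hour 13 and finishes at 13 + 4 = hour 17.
Staging deploy waits on integration testing (finishes hour 13), so it starts at hour 13 and finishes at 13 + 3 = hour 16.
The security scan cannot start until integration testing (finishes hour 13, plus 3-hour gap → hour 16); the build (finishes hour 9). The controlling bound is hour 16, so the security scan finishes at 16 + 2 = hour 18.
Every task is finished by hour 18, which is no later than the deadline of 20, so the schedule is feasible.

Yes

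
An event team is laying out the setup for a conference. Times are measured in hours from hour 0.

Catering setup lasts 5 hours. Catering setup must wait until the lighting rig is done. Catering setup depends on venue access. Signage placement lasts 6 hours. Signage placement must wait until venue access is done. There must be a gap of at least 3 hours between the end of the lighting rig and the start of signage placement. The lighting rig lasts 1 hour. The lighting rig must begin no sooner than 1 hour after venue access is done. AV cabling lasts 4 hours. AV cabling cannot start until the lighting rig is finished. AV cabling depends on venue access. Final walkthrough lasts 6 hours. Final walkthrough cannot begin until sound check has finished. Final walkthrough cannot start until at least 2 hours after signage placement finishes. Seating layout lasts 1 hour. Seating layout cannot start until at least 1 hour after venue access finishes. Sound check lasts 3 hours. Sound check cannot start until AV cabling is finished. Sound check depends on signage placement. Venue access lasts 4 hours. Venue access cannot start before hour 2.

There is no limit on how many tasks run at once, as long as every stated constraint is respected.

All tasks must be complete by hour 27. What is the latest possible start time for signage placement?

12

Nothing follows final walkthrough; the deadline of hour 27 is its only limit. It must start by 27 − 6 = hour 21.
Sound check has to be done before final walkthrough (must start by hour 21). That means finishing by hour 21, i.e. starting by 21 − 3 = hour 18.
Signage placement feeds sound check (must start by hour 18); final walkthrough (must start by hour 21, minus 2-hour gap → hour 19). Taking the minimum, signage placement must finish by hour 18 and start by 18 − 6 = hour 12.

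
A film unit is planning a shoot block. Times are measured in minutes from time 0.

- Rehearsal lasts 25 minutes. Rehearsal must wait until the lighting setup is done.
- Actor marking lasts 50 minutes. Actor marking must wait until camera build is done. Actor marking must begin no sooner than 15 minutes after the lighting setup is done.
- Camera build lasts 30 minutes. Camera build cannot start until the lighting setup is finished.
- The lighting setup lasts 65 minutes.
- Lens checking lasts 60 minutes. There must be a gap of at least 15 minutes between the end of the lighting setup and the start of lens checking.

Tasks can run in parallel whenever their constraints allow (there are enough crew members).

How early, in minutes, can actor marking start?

95

Nothing blocks the lighting setup, so it runs from minute 0 to minute 65.
Camera build cannot begin until the lighting setup (finishes minute 65). It runs from minute 65 to 65 + 30 = minute 95.
Actor marking waits on camera build (finishes minute 95); the lighting setup (finishes minute 65, plus 15-minute gap → minute 80). The latest of these is minute 95, which is the earliest actor marking can start.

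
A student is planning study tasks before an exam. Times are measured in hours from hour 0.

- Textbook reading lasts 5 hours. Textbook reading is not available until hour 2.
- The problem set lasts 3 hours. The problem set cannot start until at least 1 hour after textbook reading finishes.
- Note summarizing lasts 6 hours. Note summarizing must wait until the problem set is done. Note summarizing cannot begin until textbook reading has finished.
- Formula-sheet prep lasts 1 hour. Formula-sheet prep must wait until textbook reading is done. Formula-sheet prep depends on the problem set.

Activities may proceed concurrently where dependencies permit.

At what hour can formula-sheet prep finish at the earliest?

Textbook reading cannot begin until its own release at hour 2. It runs from hour 2 to 2 + 5 = hour 7.
The problem set cannot begin until textbook reading (finishes hour 7, plus 1-hour gap → hour 8). It runs from hour 8 to 8 + 3 = hour 11.
Formula-sheet prep has to wait for textbook reading (finishes hour 7); the problem set (finishes hour 11). The latest of these is hour 11, so formula-sheet prep runs hour 11 to 11 + 1 = hour 12.

12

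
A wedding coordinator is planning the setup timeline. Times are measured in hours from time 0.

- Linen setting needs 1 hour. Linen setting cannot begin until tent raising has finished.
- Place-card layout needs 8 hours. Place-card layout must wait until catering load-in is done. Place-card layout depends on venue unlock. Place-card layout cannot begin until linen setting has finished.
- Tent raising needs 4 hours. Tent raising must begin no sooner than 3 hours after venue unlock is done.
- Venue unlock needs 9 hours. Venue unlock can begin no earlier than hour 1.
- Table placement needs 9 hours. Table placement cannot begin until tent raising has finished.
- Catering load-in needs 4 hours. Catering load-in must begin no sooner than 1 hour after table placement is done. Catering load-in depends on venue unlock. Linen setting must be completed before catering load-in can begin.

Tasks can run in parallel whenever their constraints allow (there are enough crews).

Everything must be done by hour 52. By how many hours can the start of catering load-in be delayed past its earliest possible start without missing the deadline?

After its own release at hour 1, venue unlock can start at hour 1 and finishes at hour 10.
Tent raising waits on venue unlock (finishes hour 10, plus 3-hour gap → hour 13), so it starts at hour 13 and finishes at 13 + 4 = hour 17.
Linen setting cannot begin until tent raising (finishes hour 17). It runs from hour 17 to 17 + 1 = hour 18.
After tent raising (finishes hour 17), table placement can start at hour 17 and finishes at hour 26.
Catering load-in needs all of table placement (finishes hour 26, plus 1-hour gap → hour 27); venue unlock (finishes hour 10); linen setting (finishes hour 18). That puts its earliest start at hour 27; it finishes at 27 + 4 = hour 31.

Working backward from the deadline:
Place-card layout must finish by hour 52; it takes 8 hours, so it must start by 52 − 8 = hour 44.
Catering load-in must finish before place-card layout (must start by hour 44). With a 4-hour duration, catering load-in must start by 44 − 4 = hour 40.
So catering load-in can start as early as hour 27 and as late as hour 40, giving 40 − 27 = 13 hours of slack.

13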